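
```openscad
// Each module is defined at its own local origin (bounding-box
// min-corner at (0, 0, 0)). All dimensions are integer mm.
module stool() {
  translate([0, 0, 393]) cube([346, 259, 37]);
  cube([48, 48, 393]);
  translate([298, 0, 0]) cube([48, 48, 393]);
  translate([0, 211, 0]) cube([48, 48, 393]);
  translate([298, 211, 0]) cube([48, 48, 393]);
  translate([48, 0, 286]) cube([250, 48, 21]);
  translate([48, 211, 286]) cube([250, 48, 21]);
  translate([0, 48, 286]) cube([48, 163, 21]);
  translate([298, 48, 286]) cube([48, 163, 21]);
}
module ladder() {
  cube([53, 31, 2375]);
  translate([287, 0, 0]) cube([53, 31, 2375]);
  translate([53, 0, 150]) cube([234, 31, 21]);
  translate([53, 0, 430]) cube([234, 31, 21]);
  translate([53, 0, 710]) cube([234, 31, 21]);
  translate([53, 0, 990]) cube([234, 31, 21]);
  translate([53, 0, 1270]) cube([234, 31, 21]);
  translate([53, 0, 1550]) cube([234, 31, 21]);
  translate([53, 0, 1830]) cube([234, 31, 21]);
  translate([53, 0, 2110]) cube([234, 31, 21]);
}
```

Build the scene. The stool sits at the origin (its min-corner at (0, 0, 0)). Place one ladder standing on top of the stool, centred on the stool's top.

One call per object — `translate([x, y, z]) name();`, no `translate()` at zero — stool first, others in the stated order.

stool();
translate([3, 114, 430]) ladder();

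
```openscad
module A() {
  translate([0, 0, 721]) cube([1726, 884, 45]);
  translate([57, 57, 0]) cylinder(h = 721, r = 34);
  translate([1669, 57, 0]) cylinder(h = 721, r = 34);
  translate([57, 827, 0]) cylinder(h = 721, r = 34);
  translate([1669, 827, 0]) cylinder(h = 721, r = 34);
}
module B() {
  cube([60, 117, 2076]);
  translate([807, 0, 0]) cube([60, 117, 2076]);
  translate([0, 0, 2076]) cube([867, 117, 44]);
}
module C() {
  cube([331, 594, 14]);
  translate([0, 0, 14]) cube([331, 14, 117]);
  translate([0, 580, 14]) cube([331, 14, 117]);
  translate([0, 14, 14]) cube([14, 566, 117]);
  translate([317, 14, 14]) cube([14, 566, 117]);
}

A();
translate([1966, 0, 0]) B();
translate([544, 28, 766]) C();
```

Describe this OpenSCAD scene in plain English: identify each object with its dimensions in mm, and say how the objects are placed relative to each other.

A is a rectangular dining table. The top is 1726×884×45 mm with its upper surface at z = 766 mm. It stands on four round legs of 68 mm diameter, each leg's bounding box inset 23 mm from the nearest pair of top edges, running from the floor to the underside of the top.

B is a rectangular door frame: two vertical jambs of 60×117 mm section, 2076 mm tall, with a clear opening 747 mm wide between their inner faces. A header 44 mm tall and 117 mm deep lies on top of the jambs and spans the full outside width.

C is an open storage box with external size 331×594×131 mm and wall thickness 14 mm (the base is also 14 mm thick). The base covers the whole footprint; the four walls stand on the base, with the y-facing walls full-width and the x-facing walls fitting between their inner faces.

The door frame is on the floor beside the table on its +x side. The open box is on top of the table.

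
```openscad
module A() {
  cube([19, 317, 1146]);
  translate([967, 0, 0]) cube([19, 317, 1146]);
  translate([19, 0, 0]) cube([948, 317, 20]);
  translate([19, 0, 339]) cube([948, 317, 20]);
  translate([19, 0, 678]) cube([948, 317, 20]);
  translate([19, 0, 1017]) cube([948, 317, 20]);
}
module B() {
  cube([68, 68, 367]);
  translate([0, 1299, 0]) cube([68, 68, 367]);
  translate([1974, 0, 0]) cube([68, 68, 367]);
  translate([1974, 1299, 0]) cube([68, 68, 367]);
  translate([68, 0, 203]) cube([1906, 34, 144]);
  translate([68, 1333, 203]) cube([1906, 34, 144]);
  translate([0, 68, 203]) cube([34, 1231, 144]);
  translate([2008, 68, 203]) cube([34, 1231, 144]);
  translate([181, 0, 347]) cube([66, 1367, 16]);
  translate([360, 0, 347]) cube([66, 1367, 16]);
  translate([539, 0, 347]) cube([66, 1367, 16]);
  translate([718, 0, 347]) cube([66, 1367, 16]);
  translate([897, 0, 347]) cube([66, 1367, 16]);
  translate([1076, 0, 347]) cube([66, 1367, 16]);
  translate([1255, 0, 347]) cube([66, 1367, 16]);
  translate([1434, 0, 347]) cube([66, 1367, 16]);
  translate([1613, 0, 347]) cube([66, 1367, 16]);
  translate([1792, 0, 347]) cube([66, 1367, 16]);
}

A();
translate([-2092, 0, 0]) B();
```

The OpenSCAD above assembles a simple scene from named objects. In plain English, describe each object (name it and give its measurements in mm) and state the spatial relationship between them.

A is a bookshelf 986 mm wide overall, 317 mm deep and 1146 mm tall. The two sides are 19 mm thick vertical panels. 4 horizontal shelves of 20 mm thickness span between the inner faces of the sides; the lowest shelf sits on the floor and shelves are stacked with a clear vertical gap of 319 mm between each pair.

B is a bed frame 2042 mm long (x) by 1367 mm wide (y). Four 68×68 mm corner posts, 367 mm tall, at the corners of the footprint. Four rails of 34 mm thickness and 144 mm height run between adjacent posts with their undersides at z = 203 mm, their outer faces flush with the outside of the frame (the two x-running rails run between the posts' inner faces; the two y-running rails run between the posts' inner faces). 10 slats, each 66 mm wide (x) and 16 mm thick, lie across the top of the two x-running rails, running the full 1367 mm width of the frame in y; the slats are evenly spaced along x between the inner faces of the end posts with equal gaps (rounded down to the nearest mm) at the −x end and between each pair — any rounding remainder accumulates at the +x end.

The bed frame is on the floor beside the bookshelf on its −x side.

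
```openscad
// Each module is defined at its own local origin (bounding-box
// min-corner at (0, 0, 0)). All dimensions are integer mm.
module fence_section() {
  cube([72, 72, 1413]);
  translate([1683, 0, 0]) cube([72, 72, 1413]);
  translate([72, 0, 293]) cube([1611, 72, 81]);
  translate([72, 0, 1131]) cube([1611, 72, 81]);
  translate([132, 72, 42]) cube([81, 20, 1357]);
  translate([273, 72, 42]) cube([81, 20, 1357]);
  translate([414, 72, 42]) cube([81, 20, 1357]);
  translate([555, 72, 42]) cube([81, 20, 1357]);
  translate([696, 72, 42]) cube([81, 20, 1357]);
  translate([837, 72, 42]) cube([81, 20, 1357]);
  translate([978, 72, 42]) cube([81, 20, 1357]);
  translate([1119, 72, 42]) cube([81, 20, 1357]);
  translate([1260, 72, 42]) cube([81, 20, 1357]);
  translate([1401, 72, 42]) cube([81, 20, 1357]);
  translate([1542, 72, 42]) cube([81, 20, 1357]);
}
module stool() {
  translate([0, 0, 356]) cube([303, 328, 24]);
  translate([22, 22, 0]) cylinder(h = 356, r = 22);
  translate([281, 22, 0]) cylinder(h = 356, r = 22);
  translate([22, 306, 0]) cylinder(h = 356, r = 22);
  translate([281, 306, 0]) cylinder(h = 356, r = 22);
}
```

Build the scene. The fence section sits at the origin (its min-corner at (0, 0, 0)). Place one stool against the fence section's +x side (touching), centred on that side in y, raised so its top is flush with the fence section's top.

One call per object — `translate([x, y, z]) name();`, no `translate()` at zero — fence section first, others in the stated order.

fence_section();
translate([1755, -118, 1033]) stool();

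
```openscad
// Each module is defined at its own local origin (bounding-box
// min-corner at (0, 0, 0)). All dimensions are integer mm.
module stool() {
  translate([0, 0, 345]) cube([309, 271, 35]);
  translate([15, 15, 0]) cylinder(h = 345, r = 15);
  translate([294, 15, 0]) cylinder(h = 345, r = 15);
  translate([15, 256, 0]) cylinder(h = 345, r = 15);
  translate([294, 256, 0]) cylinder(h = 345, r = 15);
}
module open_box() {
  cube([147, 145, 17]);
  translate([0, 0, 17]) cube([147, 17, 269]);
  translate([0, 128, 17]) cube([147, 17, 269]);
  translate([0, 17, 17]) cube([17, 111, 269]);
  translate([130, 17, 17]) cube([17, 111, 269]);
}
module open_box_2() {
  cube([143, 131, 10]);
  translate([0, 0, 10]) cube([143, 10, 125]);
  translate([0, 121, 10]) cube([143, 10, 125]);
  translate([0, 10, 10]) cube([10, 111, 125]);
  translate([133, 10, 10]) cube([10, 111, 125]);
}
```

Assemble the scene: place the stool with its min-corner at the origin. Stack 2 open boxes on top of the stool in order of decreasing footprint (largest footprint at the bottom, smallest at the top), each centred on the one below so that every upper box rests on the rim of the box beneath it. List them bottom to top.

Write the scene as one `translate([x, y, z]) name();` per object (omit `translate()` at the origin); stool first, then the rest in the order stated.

stool();
translate([81, 63, 380]) open_box();
translate([83, 70, 666]) open_box_2();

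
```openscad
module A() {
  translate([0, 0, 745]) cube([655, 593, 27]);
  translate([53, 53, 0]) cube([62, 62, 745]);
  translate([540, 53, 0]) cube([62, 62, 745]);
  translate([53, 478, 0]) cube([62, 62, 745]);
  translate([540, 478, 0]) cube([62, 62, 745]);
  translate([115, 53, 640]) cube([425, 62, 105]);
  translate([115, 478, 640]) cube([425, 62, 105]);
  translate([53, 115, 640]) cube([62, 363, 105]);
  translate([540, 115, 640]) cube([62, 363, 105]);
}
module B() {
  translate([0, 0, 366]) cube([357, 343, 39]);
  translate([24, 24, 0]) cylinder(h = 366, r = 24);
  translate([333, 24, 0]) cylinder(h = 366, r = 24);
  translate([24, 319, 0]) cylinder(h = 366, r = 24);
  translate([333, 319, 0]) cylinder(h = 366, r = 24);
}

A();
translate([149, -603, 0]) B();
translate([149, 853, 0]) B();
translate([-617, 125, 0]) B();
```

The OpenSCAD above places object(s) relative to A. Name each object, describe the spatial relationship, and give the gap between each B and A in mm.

A is a table. B is a stool. Three stools sit around the table at the −y, +y, −x sides. The gap between each stool and the table is 260 mm.

Each stool's nearest face is 260 mm from the table's bounding box.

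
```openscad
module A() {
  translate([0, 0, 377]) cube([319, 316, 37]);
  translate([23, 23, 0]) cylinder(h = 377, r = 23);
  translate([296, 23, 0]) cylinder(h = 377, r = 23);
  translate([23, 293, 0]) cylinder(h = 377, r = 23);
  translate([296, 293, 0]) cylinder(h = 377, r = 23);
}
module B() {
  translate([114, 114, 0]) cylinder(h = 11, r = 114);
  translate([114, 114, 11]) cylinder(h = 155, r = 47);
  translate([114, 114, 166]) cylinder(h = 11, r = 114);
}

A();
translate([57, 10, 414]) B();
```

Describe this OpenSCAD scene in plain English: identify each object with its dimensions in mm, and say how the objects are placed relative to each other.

A is a simple wooden stool: a rectangular seat 319 mm (x) by 316 mm (y), 37 mm thick, top face at z = 414 mm, on four round legs, each 46 mm in diameter. The legs rest on z = 0, each leg's axis is inset half a diameter from the nearest pair of seat edges (so the leg's bounding box is flush with the corner).

B is a spool: two coaxial disc flanges of radius 114 mm and thickness 11 mm, joined by a core cylinder of radius 47 mm and height 155 mm. The lower flange rests on z = 0 and the three cylinders share a vertical axis.

The spool is on top of the stool.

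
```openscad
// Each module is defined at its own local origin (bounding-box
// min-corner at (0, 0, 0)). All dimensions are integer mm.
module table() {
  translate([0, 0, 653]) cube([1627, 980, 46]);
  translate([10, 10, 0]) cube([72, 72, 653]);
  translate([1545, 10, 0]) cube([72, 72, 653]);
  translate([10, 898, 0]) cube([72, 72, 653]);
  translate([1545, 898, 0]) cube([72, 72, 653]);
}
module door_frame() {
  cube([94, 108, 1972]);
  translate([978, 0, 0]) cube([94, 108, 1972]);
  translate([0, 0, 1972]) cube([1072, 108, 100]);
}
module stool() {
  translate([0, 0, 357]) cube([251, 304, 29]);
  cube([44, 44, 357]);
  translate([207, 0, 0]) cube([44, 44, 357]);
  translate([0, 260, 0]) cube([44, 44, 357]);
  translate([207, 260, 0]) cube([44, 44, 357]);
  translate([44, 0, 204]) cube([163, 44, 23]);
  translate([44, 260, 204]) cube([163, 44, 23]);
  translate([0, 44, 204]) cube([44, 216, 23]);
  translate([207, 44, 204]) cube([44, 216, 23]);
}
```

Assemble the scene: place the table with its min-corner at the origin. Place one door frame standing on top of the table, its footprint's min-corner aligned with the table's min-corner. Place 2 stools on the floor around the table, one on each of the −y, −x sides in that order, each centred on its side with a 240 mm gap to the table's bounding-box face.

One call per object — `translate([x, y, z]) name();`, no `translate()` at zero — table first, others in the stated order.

table();
translate([0, 0, 699]) door_frame();
translate([688, -544, 0]) stool();
translate([-491, 338, 0]) stool();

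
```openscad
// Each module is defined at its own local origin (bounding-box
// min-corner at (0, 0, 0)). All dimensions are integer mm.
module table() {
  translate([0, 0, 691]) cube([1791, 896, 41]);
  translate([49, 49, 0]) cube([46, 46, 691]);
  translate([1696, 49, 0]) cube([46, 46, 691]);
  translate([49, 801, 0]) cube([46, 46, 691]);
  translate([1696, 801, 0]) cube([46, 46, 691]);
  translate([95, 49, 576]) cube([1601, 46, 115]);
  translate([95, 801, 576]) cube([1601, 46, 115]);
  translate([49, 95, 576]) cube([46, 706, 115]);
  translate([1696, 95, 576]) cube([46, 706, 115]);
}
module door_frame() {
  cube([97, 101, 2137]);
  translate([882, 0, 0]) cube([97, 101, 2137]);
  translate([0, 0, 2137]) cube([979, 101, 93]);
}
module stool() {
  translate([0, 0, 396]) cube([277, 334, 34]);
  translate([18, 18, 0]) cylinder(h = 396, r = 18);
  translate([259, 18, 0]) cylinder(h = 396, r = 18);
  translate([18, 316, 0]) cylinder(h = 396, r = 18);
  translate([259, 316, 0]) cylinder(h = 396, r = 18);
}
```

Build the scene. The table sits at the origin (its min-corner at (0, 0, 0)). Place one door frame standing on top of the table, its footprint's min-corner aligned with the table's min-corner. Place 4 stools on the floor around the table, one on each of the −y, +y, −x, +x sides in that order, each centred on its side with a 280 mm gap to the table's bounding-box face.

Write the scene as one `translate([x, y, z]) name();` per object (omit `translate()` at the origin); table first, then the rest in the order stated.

table();
translate([0, 0, 732]) door_frame();
translate([757, -614, 0]) stool();
translate([757, 1176, 0]) stool();
translate([-557, 281, 0]) stool();
translate([2071, 281, 0]) stool();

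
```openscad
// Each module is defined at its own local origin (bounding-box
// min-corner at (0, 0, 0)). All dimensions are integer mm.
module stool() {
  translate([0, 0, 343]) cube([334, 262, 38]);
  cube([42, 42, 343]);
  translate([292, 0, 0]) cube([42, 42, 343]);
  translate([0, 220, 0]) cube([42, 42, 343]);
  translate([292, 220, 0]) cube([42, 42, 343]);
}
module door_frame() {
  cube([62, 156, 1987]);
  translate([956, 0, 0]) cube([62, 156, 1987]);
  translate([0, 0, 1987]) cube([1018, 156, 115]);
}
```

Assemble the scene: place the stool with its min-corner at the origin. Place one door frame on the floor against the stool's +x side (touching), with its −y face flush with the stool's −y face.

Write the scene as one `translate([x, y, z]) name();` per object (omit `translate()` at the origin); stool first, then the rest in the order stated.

stool();
translate([334, 0, 0]) door_frame();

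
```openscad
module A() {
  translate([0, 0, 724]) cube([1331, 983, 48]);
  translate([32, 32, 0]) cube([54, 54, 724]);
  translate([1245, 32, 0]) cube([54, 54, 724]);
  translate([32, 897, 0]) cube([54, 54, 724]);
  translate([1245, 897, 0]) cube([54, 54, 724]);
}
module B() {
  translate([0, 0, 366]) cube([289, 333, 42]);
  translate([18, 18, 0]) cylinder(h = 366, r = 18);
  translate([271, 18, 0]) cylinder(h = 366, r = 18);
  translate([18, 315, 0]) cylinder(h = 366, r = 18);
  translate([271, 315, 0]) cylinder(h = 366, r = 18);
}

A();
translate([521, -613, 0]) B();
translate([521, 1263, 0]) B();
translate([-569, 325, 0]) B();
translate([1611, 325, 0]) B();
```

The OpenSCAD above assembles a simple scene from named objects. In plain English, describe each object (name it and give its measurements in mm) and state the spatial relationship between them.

A is a table: top 1331 mm (x) × 983 mm (y), 48 mm thick, upper face at z = 772 mm, on four 54×54 mm square legs, each inset 32 mm from the nearest pair of top edges, running from z = 0 to the bottom of the top.

B is a four-legged stool. The seat is a 289×333×42 mm slab whose top surface is at z = 408 mm; four round legs, each 36 mm in diameter, run from the floor (z = 0) to the underside of the seat, each leg's axis is inset half a diameter from the nearest pair of seat edges (so the leg's bounding box is flush with the corner).

Four stools sit around the table at the −y, +y, −x, +x sides.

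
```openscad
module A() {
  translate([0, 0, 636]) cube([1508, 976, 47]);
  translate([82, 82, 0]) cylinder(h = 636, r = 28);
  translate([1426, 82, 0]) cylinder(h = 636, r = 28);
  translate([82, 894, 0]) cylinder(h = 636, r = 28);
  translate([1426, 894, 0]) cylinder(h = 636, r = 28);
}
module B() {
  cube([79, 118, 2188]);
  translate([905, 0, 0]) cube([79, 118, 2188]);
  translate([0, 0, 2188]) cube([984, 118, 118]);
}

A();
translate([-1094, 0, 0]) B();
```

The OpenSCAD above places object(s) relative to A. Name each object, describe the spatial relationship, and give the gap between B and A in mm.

The door frame's nearest face is 110 mm from the table's −x face.

A is a table. B is a door frame. The door frame is on the floor beside the table on its −x side. The gap between the door frame and the table is 110 mm.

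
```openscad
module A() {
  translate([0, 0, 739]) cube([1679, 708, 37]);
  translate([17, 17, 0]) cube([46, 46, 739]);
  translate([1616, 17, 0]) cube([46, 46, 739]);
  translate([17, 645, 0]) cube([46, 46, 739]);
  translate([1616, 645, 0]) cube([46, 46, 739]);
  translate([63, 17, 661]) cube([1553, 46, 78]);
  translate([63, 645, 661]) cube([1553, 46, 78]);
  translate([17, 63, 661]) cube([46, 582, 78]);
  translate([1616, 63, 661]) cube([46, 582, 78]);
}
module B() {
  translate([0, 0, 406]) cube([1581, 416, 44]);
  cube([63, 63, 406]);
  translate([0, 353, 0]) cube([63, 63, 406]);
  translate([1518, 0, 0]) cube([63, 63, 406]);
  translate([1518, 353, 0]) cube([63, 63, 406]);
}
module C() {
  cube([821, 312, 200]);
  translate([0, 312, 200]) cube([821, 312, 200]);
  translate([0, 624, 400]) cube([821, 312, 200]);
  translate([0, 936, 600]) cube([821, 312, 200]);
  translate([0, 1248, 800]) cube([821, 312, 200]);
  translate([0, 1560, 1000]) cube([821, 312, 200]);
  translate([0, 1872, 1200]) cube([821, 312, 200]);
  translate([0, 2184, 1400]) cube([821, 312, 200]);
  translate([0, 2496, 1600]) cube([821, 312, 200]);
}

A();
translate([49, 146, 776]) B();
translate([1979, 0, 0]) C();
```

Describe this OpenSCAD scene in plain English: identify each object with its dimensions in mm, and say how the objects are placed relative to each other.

A is a rectangular dining table. The top is 1679×708×37 mm with its upper surface at z = 776 mm. It stands on four 46×46 mm square legs, each inset 17 mm from the nearest pair of top edges, running from the floor to the underside of the top. Four apron rails, 46 mm thick and 78 mm tall, run between adjacent legs with their top edges flush with the underside of the top and their outer faces flush with the legs' outer faces.

B is a long wooden bench with a 1581 mm (x) × 416 mm (y) seat, 44 mm thick, its top surface 450 mm above the floor. Four 63 mm square legs at the seat corners, flush with the edges, run from z = 0 to the seat underside.

C is a straight staircase of 9 solid steps. Each step is 821 mm wide (x), 312 mm deep (y, the going) and 200 mm tall (the rise). The first step rests on the floor; each subsequent step sits one going further in +y and one rise higher in +z, directly behind and above the previous step with no overlap.

The bench is on top of the table, centred. The staircase is on the floor beside the table on its +x side.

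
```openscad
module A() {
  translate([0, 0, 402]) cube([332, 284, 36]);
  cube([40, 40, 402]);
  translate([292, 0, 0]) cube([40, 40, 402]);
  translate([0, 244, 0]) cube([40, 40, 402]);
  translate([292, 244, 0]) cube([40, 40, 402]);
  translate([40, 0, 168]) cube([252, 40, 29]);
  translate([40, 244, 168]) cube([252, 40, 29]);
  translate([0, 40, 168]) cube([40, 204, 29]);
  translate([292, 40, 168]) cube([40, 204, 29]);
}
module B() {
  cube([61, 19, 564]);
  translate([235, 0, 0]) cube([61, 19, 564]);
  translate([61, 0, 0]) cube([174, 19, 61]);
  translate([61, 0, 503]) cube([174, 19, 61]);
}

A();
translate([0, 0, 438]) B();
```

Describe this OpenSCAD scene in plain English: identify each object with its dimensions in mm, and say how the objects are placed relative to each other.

A is a four-legged stool. The seat is 332×284 mm, 36 mm thick, top at z = 438 mm. It stands on four square legs, each 40×40 mm in cross-section, from z = 0 to the seat underside, each flush with a corner of the seat. Four stretchers, 40 mm wide and 29 mm tall, connect adjacent legs with their undersides at z = 168 mm, each running between the inner faces of the legs it joins and aligned with the legs' outer faces on the other axis.

B is a picture frame with a 174×442 mm rectangular opening (x by z) and a uniform 61 mm border on every side. Frame depth is 19 mm along y. It is built from two vertical stiles running the full outside height and two horizontal rails spanning the gap between the stiles.

The picture frame is on top of the stool.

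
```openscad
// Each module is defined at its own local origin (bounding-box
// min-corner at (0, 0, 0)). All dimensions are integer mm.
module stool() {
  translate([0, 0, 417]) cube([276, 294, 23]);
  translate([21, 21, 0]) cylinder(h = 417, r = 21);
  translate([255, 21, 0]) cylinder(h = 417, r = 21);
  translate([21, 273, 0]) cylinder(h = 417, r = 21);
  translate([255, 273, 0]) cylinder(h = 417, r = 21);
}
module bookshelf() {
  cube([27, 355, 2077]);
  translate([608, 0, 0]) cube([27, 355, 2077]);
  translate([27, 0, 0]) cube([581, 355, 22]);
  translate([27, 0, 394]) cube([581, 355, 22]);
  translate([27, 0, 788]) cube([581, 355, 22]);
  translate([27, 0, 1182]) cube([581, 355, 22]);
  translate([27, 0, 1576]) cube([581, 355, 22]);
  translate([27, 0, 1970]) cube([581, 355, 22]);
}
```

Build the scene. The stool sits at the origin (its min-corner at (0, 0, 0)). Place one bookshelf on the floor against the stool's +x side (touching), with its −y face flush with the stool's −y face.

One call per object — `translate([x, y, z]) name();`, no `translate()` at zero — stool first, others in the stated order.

stool();
translate([276, 0, 0]) bookshelf();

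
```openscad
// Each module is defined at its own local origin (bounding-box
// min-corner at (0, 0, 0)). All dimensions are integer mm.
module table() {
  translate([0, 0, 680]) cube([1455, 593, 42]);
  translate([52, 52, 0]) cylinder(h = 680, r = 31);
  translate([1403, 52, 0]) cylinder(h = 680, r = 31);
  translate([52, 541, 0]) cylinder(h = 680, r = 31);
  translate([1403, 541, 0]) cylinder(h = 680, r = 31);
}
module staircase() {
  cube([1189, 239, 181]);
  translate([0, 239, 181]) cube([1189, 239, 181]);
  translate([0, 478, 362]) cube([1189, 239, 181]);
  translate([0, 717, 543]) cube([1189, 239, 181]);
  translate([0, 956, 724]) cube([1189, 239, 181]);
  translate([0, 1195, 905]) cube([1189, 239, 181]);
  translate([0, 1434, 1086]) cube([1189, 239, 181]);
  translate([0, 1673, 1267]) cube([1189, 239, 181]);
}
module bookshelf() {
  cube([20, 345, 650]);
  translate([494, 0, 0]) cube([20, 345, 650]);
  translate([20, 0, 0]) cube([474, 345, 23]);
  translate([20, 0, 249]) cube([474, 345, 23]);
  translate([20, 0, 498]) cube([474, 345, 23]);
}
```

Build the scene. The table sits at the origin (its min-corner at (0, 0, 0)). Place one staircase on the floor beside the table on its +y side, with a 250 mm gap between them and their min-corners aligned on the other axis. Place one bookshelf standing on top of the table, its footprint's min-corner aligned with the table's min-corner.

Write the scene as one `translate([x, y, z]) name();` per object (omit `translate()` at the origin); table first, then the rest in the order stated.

table();
translate([0, 843, 0]) staircase();
translate([0, 0, 722]) bookshelf();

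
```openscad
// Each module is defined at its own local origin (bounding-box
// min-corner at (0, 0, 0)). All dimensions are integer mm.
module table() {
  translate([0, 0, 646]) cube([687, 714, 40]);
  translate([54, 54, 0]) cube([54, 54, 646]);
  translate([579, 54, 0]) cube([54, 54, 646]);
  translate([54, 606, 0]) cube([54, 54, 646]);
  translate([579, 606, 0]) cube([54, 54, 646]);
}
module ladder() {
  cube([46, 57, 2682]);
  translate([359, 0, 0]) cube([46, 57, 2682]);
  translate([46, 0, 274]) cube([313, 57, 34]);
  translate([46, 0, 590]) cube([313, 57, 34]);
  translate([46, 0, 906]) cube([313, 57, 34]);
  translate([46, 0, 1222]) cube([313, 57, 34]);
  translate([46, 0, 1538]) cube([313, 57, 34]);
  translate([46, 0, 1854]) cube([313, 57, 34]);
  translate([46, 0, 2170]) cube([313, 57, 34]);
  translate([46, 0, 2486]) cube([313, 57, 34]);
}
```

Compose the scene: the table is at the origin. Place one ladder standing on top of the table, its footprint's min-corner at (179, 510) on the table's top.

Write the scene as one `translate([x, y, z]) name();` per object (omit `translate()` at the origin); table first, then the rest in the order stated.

table();
translate([179, 510, 686]) ladder();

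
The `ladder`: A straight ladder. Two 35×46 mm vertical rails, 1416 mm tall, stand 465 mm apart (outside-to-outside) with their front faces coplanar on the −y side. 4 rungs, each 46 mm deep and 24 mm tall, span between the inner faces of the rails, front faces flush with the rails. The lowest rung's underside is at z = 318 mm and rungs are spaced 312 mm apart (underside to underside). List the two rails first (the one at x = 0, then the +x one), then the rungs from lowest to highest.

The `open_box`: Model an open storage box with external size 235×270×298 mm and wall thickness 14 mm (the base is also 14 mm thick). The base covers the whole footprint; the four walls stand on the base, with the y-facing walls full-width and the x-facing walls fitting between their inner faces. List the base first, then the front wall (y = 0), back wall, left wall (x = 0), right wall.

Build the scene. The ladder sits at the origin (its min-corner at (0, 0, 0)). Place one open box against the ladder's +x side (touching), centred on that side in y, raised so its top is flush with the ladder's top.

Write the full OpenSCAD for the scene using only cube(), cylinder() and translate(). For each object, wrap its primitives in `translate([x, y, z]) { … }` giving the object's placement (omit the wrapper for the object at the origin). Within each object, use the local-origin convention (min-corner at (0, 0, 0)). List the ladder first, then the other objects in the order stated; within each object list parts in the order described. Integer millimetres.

cube([35, 46, 1416]);
translate([430, 0, 0]) cube([35, 46, 1416]);
translate([35, 0, 318]) cube([395, 46, 24]);
translate([35, 0, 630]) cube([395, 46, 24]);
translate([35, 0, 942]) cube([395, 46, 24]);
translate([35, 0, 1254]) cube([395, 46, 24]);
translate([465, -112, 1118]) {
  cube([235, 270, 14]);
  translate([0, 0, 14]) cube([235, 14, 284]);
  translate([0, 256, 14]) cube([235, 14, 284]);
  translate([0, 14, 14]) cube([14, 242, 284]);
  translate([221, 14, 14]) cube([14, 242, 284]);
}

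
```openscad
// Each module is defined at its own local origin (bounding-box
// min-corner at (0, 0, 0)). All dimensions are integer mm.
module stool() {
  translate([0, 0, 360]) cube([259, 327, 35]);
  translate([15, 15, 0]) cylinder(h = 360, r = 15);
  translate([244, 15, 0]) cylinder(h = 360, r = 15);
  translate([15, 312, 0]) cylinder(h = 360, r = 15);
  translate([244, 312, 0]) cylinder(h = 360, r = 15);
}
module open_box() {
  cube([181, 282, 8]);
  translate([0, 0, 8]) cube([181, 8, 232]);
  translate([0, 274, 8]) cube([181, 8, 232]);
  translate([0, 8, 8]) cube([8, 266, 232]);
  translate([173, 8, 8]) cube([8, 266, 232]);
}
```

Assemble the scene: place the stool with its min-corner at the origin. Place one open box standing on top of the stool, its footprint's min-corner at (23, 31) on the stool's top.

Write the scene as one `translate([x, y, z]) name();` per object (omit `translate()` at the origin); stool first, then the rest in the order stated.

stool();
translate([23, 31, 395]) open_box();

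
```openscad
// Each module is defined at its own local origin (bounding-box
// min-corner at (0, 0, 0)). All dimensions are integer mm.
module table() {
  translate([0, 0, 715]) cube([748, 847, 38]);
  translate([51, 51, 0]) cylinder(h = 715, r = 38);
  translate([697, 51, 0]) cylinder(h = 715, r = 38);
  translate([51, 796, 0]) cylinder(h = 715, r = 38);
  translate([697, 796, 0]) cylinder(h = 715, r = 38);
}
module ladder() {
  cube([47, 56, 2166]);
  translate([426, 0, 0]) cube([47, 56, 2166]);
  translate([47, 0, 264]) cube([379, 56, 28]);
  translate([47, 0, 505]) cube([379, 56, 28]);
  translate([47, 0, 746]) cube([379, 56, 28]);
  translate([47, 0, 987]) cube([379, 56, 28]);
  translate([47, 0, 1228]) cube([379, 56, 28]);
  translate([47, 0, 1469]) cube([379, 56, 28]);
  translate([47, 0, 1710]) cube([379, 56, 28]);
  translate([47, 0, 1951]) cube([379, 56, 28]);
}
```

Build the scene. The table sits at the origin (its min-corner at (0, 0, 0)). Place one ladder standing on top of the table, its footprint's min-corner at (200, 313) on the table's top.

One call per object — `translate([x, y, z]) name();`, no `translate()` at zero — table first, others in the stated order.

table();
translate([200, 313, 753]) ladder();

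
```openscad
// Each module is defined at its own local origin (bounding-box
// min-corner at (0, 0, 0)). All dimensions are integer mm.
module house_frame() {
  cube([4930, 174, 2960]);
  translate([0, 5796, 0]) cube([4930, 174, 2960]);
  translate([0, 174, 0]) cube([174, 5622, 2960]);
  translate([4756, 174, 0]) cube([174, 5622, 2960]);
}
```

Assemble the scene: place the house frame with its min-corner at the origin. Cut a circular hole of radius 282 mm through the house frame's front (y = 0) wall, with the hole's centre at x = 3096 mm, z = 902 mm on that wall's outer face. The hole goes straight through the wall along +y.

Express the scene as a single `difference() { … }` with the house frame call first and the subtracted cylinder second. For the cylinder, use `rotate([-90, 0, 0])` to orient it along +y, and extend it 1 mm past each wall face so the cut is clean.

difference() {
  house_frame();
  translate([3096, -1, 902]) rotate([-90, 0, 0]) cylinder(h = 176, r = 282);
}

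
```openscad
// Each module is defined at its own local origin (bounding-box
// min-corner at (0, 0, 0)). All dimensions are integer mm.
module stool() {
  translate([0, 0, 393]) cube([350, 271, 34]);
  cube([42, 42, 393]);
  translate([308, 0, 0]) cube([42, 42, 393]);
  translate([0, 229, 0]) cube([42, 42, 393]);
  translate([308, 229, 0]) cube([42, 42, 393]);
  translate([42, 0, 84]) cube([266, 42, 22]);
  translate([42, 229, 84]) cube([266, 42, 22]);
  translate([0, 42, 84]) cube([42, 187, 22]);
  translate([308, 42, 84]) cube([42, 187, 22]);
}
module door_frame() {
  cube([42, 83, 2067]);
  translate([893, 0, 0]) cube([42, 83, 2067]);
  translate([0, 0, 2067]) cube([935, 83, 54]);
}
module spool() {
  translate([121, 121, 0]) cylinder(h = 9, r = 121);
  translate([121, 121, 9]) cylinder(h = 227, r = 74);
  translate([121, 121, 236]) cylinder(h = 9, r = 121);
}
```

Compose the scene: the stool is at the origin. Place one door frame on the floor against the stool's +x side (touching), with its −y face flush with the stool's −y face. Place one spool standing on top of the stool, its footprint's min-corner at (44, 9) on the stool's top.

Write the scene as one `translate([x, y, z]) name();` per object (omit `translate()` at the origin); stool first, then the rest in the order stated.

stool();
translate([350, 0, 0]) door_frame();
translate([44, 9, 427]) spool();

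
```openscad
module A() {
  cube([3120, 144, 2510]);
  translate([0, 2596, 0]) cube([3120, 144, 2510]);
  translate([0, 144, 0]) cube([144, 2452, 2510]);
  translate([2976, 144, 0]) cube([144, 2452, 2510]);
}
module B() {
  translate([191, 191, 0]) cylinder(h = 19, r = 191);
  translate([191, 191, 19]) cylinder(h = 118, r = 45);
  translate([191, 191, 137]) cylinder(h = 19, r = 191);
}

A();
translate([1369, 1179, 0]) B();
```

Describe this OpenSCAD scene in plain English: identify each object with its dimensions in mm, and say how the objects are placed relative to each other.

A is the wall frame of a small rectangular building: four walls, each 2510 mm tall and 144 mm thick, enclosing a footprint 3120 mm (x) by 2740 mm (y) outside-to-outside, with no floor or roof. The front and back walls (the −y and +y sides) span the full width; the two side walls fit between them.

B is a spool: two coaxial disc flanges of radius 191 mm and thickness 19 mm, joined by a core cylinder of radius 45 mm and height 118 mm. The lower flange rests on z = 0 and the three cylinders share a vertical axis.

The spool sits inside the house frame, centred.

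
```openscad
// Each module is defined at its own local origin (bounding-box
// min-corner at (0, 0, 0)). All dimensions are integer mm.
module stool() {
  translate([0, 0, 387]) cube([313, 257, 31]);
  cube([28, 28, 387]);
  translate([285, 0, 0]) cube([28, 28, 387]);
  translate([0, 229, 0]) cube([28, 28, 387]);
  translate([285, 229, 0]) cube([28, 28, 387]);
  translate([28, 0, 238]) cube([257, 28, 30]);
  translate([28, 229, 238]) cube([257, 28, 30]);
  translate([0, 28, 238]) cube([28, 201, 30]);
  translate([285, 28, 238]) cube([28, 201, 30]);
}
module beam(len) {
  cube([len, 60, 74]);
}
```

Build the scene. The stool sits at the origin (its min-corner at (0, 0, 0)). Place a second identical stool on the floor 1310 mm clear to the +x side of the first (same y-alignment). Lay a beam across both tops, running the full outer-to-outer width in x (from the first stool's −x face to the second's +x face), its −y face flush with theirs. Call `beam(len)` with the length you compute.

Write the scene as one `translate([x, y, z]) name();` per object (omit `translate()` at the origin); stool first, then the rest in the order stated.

stool();
translate([1623, 0, 0]) stool();
translate([0, 0, 418]) beam(1936);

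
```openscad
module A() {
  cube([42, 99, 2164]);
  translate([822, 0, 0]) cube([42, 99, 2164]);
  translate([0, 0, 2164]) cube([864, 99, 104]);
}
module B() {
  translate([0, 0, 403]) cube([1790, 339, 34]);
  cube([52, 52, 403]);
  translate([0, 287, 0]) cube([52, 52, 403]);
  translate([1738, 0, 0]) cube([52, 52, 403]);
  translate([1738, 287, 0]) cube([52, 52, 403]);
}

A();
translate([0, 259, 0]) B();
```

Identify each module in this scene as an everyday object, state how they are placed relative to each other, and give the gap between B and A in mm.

A is a door frame. B is a bench. The bench is on the floor beside the door frame on its +y side. The gap between the bench and the door frame is 160 mm.

The bench's nearest face is 160 mm from the door frame's +y face.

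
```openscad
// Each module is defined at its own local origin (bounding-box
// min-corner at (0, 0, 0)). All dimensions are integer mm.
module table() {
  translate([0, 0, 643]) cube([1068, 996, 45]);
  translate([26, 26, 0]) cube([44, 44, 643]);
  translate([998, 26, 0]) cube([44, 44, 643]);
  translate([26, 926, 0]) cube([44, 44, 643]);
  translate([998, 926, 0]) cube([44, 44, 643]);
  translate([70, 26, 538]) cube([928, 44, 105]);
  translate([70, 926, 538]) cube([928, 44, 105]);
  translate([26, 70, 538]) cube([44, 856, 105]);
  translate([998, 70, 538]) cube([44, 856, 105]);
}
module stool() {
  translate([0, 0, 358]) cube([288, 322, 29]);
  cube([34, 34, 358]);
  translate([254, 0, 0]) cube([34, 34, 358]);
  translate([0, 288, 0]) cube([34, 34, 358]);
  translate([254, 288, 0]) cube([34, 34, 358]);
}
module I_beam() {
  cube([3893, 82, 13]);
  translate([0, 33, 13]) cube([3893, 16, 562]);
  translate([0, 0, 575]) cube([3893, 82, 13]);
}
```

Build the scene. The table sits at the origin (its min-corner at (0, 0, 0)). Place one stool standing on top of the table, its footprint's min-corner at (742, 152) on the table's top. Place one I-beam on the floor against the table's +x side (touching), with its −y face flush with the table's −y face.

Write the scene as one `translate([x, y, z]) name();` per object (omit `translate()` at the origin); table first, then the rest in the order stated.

table();
translate([742, 152, 688]) stool();
translate([1068, 0, 0]) I_beam();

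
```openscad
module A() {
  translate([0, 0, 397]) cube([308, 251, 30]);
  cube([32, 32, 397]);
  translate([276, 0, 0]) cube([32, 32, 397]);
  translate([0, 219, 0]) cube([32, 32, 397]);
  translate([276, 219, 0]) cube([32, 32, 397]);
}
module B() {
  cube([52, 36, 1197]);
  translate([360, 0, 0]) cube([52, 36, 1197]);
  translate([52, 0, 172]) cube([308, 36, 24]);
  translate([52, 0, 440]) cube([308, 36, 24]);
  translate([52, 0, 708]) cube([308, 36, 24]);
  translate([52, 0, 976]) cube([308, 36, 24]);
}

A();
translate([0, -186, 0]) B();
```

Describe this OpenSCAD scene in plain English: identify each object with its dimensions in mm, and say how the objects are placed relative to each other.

A is a four-legged stool. The seat is a 308×251×30 mm slab whose top surface is at z = 427 mm; four square legs, each 32×32 mm in cross-section, run from the floor (z = 0) to the underside of the seat, each flush with a corner of the seat.

B is a straight ladder. Two 52×36 mm vertical rails, 1197 mm tall, stand 412 mm apart (outside-to-outside) with their front faces coplanar on the −y side. 4 rungs, each 36 mm deep and 24 mm tall, span between the inner faces of the rails, front faces flush with the rails. The lowest rung's underside is at z = 172 mm and rungs are spaced 268 mm apart (underside to underside).

The ladder is on the floor beside the stool on its −y side.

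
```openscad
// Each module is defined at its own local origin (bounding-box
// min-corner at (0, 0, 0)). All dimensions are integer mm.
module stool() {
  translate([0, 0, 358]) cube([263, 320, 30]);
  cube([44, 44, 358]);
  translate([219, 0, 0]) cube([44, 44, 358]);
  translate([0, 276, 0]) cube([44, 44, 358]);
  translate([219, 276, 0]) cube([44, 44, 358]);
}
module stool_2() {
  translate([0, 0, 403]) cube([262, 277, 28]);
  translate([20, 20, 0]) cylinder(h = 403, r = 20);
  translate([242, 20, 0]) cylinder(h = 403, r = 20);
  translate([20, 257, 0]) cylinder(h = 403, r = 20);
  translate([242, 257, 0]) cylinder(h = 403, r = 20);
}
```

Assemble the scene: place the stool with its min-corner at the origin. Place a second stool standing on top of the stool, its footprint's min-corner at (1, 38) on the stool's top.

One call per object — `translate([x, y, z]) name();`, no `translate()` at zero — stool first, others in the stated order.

stool();
translate([1, 38, 388]) stool_2();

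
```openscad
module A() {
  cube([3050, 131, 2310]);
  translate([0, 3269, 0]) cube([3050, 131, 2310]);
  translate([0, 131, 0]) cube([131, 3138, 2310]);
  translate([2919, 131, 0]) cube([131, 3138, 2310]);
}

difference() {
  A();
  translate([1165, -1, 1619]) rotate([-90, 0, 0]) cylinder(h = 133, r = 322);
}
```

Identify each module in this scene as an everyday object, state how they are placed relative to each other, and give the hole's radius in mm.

A is a house frame. The house frame has a circular hole through its front wall. The hole's radius is 322 mm.

The subtracted cylinder has r = 322 mm.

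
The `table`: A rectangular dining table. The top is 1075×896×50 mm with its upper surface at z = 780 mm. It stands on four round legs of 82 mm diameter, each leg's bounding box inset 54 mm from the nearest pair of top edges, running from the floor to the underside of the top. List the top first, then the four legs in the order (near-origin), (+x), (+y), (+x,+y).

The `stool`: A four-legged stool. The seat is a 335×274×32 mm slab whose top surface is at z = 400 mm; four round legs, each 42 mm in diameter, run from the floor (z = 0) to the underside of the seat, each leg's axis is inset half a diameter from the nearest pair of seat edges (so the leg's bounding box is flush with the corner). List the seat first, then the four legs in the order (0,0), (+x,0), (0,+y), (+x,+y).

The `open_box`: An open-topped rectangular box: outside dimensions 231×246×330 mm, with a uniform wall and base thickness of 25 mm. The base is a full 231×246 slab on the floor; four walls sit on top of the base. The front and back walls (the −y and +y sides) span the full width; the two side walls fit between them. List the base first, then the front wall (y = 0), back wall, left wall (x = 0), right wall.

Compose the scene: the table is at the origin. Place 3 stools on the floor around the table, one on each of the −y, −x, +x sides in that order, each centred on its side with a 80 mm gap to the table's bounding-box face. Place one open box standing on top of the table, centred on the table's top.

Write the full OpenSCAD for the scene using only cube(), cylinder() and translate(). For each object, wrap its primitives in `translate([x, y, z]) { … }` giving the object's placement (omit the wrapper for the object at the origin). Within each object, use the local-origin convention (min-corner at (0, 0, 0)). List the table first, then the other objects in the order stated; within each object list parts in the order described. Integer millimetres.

translate([0, 0, 730]) cube([1075, 896, 50]);
translate([95, 95, 0]) cylinder(h = 730, r = 41);
translate([980, 95, 0]) cylinder(h = 730, r = 41);
translate([95, 801, 0]) cylinder(h = 730, r = 41);
translate([980, 801, 0]) cylinder(h = 730, r = 41);
translate([370, -354, 0]) {
  translate([0, 0, 368]) cube([335, 274, 32]);
  translate([21, 21, 0]) cylinder(h = 368, r = 21);
  translate([314, 21, 0]) cylinder(h = 368, r = 21);
  translate([21, 253, 0]) cylinder(h = 368, r = 21);
  translate([314, 253, 0]) cylinder(h = 368, r = 21);
}
translate([-415, 311, 0]) {
  translate([0, 0, 368]) cube([335, 274, 32]);
  translate([21, 21, 0]) cylinder(h = 368, r = 21);
  translate([314, 21, 0]) cylinder(h = 368, r = 21);
  translate([21, 253, 0]) cylinder(h = 368, r = 21);
  translate([314, 253, 0]) cylinder(h = 368, r = 21);
}
translate([1155, 311, 0]) {
  translate([0, 0, 368]) cube([335, 274, 32]);
  translate([21, 21, 0]) cylinder(h = 368, r = 21);
  translate([314, 21, 0]) cylinder(h = 368, r = 21);
  translate([21, 253, 0]) cylinder(h = 368, r = 21);
  translate([314, 253, 0]) cylinder(h = 368, r = 21);
}
translate([422, 325, 780]) {
  cube([231, 246, 25]);
  translate([0, 0, 25]) cube([231, 25, 305]);
  translate([0, 221, 25]) cube([231, 25, 305]);
  translate([0, 25, 25]) cube([25, 196, 305]);
  translate([206, 25, 25]) cube([25, 196, 305]);
}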